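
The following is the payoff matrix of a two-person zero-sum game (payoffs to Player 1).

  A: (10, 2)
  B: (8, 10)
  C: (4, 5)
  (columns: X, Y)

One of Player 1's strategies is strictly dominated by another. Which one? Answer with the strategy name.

C

B gives a strictly higher payoff than C against every column: 8 > 4, 10 > 5.
So C is strictly dominated and Player 1 never plays it.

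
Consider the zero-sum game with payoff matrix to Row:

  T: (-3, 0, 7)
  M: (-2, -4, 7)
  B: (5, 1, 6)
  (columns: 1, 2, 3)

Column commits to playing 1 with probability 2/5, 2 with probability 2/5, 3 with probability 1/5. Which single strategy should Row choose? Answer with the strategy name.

Expected payoff of T: (2/5)·(-3) + (2/5)·0 + (1/5)·7 = 1/5.
Expected payoff of M: (2/5)·(-2) + (2/5)·(-4) + (1/5)·7 = -1.
Expected payoff of B: (2/5)·5 + (2/5)·1 + (1/5)·6 = 18/5.
The largest is 18/5, so Row's best response is B.

B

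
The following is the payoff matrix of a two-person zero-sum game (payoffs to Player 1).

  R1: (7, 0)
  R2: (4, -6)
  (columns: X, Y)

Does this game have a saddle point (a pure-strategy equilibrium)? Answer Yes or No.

Row minima: R1 → 0, R2 → -6; maximin = 0.
Column maxima: X → 7, Y → 0; minimax = 0.
maximin = minimax = 0, so a saddle point exists.

Yes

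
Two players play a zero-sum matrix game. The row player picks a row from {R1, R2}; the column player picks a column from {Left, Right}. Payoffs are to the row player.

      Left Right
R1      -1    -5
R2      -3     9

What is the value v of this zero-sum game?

Row minima: R1 → -5, R2 → -3; maximin = -3.
Column maxima: Left → -1, Right → 9; minimax = -1.
-3 ≠ -1, so there is no saddle point; optimal play is mixed.
Let the row player play R1 with probability p. Expected payoff against Left: (-1)p + (-3)(1−p) = 2p − 3; against Right: (-5)p + 9(1−p) = −14p + 9.
Setting these equal: 2p − 3 = −14p + 9 ⇒ 16p = 12 ⇒ p = 3/4, and the value is (2)·(3/4) − 3 = -3/2.
For the column player: with q = P(Left), equating R1's and R2's payoffs gives 4q − 5 = −12q + 9 ⇒ q = 7/8.

-3/2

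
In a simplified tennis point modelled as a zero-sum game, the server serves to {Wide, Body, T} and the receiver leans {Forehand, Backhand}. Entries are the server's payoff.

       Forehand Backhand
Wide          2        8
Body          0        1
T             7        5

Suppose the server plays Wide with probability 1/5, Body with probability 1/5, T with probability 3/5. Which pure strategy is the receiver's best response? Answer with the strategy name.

If the receiver plays Forehand, the server's expected payoff is (1/5)·2 + (1/5)·0 + (3/5)·7 = 23/5.
If the receiver plays Backhand, the server's expected payoff is (1/5)·8 + (1/5)·1 + (3/5)·5 = 24/5.
The receiver minimizes the server's payoff; the smallest is 23/5, so the best response is Forehand.

Forehand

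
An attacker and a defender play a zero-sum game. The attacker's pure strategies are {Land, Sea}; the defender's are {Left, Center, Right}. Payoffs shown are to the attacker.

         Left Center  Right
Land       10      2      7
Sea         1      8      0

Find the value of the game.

Row minima: Land → 2, Sea → 0; maximin = 2.
Column maxima: Left → 10, Center → 8, Right → 7; minimax = 7.
2 ≠ 7, so there is no saddle point; optimal play is mixed.
Left is strictly dominated by Right (it gives the attacker strictly more in every row), so the defender never plays it.
On the remaining 2×2 (Land, Sea vs Center, Right):
Let the attacker play Land with probability p. Expected payoff against Center: 2p + 8(1−p) = −6p + 8; against Right: 7p + 0(1−p) = 7p.
Setting these equal: −6p + 8 = 7p ⇒ −13p = -8 ⇒ p = 8/13, and the value is (-6)·(8/13) + 8 = 56/13.
For the defender: with q = P(Center), equating Land's and Sea's payoffs gives −5q + 7 = 8q ⇒ q = 7/13.

56/13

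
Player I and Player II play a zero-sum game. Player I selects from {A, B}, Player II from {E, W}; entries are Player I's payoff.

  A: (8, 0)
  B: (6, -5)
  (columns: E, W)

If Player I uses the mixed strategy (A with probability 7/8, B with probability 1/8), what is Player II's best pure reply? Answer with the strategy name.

W

If Player II plays E, Player I's expected payoff is (7/8)·8 + (1/8)·6 = 31/4.
If Player II plays W, Player I's expected payoff is (7/8)·0 + (1/8)·(-5) = -5/8.
Player II minimizes Player I's payoff; the smallest is -5/8, so the best response is W.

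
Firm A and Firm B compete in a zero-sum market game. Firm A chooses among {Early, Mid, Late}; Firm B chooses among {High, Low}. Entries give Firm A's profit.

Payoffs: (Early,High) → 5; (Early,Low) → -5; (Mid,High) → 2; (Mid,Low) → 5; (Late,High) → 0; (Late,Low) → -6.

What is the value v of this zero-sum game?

35/13

Row minima: Early → -5, Mid → 2, Late → -6; maximin = 2.
Column maxima: High → 5, Low → 5; minimax = 5.
2 ≠ 5, so there is no saddle point; optimal play is mixed.
Late is strictly dominated by Early, so Firm A never plays it.
On the remaining 2×2 (Early, Mid vs High, Low):
Let Firm A play Early with probability p. Expected payoff against High: 5p + 2(1−p) = 3p + 2; against Low: (-5)p + 5(1−p) = −10p + 5.
Setting these equal: 3p + 2 = −10p + 5 ⇒ 13p = 3 ⇒ p = 3/13, and the value is (3)·(3/13) + 2 = 35/13.
For Firm B: with q = P(High), equating Early's and Mid's payoffs gives 10q − 5 = −3q + 5 ⇒ q = 10/13.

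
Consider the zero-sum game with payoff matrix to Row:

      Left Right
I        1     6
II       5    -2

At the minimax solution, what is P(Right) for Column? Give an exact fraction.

Row minima: I → 1, II → -2; maximin = 1.
Column maxima: Left → 5, Right → 6; minimax = 5.
1 ≠ 5, so there is no saddle point; optimal play is mixed.
Let Row play I with probability p. Expected payoff against Left: 1p + 5(1−p) = −4p + 5; against Right: 6p + (-2)(1−p) = 8p − 2.
Setting these equal: −4p + 5 = 8p − 2 ⇒ −12p = -7 ⇒ p = 7/12, and the value is (-4)·(7/12) + 5 = 8/3.
For Column: with q = P(Left), equating I's and II's payoffs gives −5q + 6 = 7q − 2 ⇒ q = 2/3.

1/3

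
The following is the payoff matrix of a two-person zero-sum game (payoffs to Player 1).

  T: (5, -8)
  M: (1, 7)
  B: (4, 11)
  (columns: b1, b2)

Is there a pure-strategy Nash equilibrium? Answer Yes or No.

Row minima: T → -8, M → 1, B → 4; maximin = 4.
Column maxima: b1 → 5, b2 → 11; minimax = 5.
4 ≠ 5, so no pure-strategy equilibrium exists.

No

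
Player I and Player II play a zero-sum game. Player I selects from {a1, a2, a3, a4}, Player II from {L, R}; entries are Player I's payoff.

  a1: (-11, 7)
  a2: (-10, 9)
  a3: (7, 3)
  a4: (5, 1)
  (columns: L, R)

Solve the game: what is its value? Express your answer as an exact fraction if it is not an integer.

Row minima: a1 → -11, a2 → -10, a3 → 3, a4 → 1; maximin = 3.
Column maxima: L → 7, R → 9; minimax = 7.
3 ≠ 7, so there is no saddle point; optimal play is mixed.
a1 is strictly dominated by a2, so Player I never plays it.
a4 is strictly dominated by a3, so Player I never plays it.
On the remaining 2×2 (a2, a3 vs L, R):
Let Player I play a2 with probability p. Expected payoff against L: (-10)p + 7(1−p) = −17p + 7; against R: 9p + 3(1−p) = 6p + 3.
Setting these equal: −17p + 7 = 6p + 3 ⇒ −23p = -4 ⇒ p = 4/23, and the value is (-17)·(4/23) + 7 = 93/23.
For Player II: with q = P(L), equating a2's and a3's payoffs gives −19q + 9 = 4q + 3 ⇒ q = 6/23.

93/23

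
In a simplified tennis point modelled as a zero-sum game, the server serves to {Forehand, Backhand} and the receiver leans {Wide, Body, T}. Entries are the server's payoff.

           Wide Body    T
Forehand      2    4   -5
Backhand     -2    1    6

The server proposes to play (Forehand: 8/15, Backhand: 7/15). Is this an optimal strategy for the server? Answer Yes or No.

Yes

Against Wide this mix gives (8/15)·2 + (7/15)·(-2) = 2/15.
Against Body this mix gives (8/15)·4 + (7/15)·1 = 13/5.
Against T this mix gives (8/15)·(-5) + (7/15)·6 = 2/15.
All of the receiver's active replies (Wide, T) yield 2/15, and no column does worse for the server. The mix makes the receiver indifferent and guarantees 2/15, so it is optimal.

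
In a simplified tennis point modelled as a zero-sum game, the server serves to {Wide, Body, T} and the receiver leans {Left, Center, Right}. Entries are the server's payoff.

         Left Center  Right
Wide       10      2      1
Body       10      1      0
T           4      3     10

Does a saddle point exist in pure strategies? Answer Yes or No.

Row minima: Wide → 1, Body → 0, T → 3; maximin = 3.
Column maxima: Left → 10, Center → 3, Right → 10; minimax = 3.
maximin = minimax = 3, so a saddle point exists.

Yes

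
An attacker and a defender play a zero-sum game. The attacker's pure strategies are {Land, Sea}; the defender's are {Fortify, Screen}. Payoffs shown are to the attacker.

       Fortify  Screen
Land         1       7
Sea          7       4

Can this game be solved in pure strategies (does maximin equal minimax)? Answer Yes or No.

Row minima: Land → 1, Sea → 4; maximin = 4.
Column maxima: Fortify → 7, Screen → 7; minimax = 7.
4 ≠ 7, so no pure-strategy equilibrium exists.

No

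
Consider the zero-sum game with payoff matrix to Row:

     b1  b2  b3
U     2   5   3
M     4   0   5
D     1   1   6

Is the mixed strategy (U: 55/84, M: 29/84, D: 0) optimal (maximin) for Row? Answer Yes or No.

Against b1 this mix gives (55/84)·2 + (29/84)·4 = 113/42.
Against b2 this mix gives (55/84)·5 + (29/84)·0 = 275/84.
Against b3 this mix gives (55/84)·3 + (29/84)·5 = 155/42.
Column will play b1, holding Row to 113/42. Shifting weight toward the row that does better against b1 would raise this floor (the equalizing mix achieves 20/7 against both b1 and b2), so the proposed strategy is not optimal.

No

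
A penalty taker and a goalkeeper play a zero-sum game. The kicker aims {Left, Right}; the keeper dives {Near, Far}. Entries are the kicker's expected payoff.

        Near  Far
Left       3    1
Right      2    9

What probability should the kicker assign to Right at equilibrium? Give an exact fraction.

Row minima: Left → 1, Right → 2; maximin = 2.
Column maxima: Near → 3, Far → 9; minimax = 3.
2 ≠ 3, so there is no saddle point; optimal play is mixed.
Let the kicker play Left with probability p. Expected payoff against Near: 3p + 2(1−p) = p + 2; against Far: 1p + 9(1−p) = −8p + 9.
Setting these equal: p + 2 = −8p + 9 ⇒ 9p = 7 ⇒ p = 7/9, and the value is (1)·(7/9) + 2 = 25/9.
For the keeper: with q = P(Near), equating Left's and Right's payoffs gives 2q + 1 = −7q + 9 ⇒ q = 8/9.

2/9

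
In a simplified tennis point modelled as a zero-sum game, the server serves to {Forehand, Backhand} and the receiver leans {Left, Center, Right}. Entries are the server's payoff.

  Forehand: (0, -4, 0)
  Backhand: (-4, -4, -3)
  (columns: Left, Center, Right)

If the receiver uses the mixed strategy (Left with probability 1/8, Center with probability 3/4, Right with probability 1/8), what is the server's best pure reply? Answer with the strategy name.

Forehand

Expected payoff of Forehand: (1/8)·0 + (3/4)·(-4) + (1/8)·0 = -3.
Expected payoff of Backhand: (1/8)·(-4) + (3/4)·(-4) + (1/8)·(-3) = -31/8.
The largest is -3, so the server's best response is Forehand.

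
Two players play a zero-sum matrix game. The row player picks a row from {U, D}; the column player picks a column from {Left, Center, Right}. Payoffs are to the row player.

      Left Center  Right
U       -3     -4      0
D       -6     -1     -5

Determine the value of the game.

Row minima: U → -4, D → -6; maximin = -4.
Column maxima: Left → -3, Center → -1, Right → 0; minimax = -3.
-4 ≠ -3, so there is no saddle point; optimal play is mixed.
Right is strictly dominated by Left (it gives the row player strictly more in every row), so the column player never plays it.
On the remaining 2×2 (U, D vs Left, Center):
Let the row player play U with probability p. Expected payoff against Left: (-3)p + (-6)(1−p) = 3p − 6; against Center: (-4)p + (-1)(1−p) = −3p − 1.
Setting these equal: 3p − 6 = −3p − 1 ⇒ 6p = 5 ⇒ p = 5/6, and the value is (3)·(5/6) − 6 = -7/2.
For the column player: with q = P(Left), equating U's and D's payoffs gives q − 4 = −5q − 1 ⇒ q = 1/2.

-7/2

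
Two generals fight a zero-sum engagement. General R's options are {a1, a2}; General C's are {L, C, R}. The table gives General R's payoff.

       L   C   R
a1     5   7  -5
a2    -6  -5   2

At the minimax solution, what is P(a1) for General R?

4/9

Row minima: a1 → -5, a2 → -6; maximin = -5.
Column maxima: L → 5, C → 7, R → 2; minimax = 2.
-5 ≠ 2, so there is no saddle point; optimal play is mixed.
C is strictly dominated by L (it gives General R strictly more in every row), so General C never plays it.
On the remaining 2×2 (a1, a2 vs L, R):
Let General R play a1 with probability p. Expected payoff against L: 5p + (-6)(1−p) = 11p − 6; against R: (-5)p + 2(1−p) = −7p + 2.
Setting these equal: 11p − 6 = −7p + 2 ⇒ 18p = 8 ⇒ p = 4/9, and the value is (11)·(4/9) − 6 = -10/9.
For General C: with q = P(L), equating a1's and a2's payoffs gives 10q − 5 = −8q + 2 ⇒ q = 7/18.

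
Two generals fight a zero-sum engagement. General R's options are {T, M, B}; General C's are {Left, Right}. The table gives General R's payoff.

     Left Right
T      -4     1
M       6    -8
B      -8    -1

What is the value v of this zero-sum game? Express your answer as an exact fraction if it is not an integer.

-26/19

Row minima: T → -4, M → -8, B → -8; maximin = -4.
Column maxima: Left → 6, Right → 1; minimax = 1.
-4 ≠ 1, so there is no saddle point; optimal play is mixed.
B is strictly dominated by T, so General R never plays it.
On the remaining 2×2 (T, M vs Left, Right):
Let General R play T with probability p. Expected payoff against Left: (-4)p + 6(1−p) = −10p + 6; against Right: 1p + (-8)(1−p) = 9p − 8.
Setting these equal: −10p + 6 = 9p − 8 ⇒ −19p = -14 ⇒ p = 14/19, and the value is (-10)·(14/19) + 6 = -26/19.
For General C: with q = P(Left), equating T's and M's payoffs gives −5q + 1 = 14q − 8 ⇒ q = 9/19.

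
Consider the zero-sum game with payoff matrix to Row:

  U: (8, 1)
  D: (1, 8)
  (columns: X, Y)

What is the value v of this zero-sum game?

9/2

Row minima: U → 1, D → 1; maximin = 1.
Column maxima: X → 8, Y → 8; minimax = 8.
1 ≠ 8, so there is no saddle point; optimal play is mixed.
Let Row play U with probability p. Expected payoff against X: 8p + 1(1−p) = 7p + 1; against Y: 1p + 8(1−p) = −7p + 8.
Setting these equal: 7p + 1 = −7p + 8 ⇒ 14p = 7 ⇒ p = 1/2, and the value is (7)·(1/2) + 1 = 9/2.
For Column: with q = P(X), equating U's and D's payoffs gives 7q + 1 = −7q + 8 ⇒ q = 1/2.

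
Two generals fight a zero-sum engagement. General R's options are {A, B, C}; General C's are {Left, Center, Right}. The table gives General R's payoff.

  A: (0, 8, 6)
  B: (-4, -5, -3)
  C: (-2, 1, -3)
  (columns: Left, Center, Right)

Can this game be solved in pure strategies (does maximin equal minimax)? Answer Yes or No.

Row minima: A → 0, B → -5, C → -3; maximin = 0.
Column maxima: Left → 0, Center → 8, Right → 6; minimax = 0.
maximin = minimax = 0, so a saddle point exists.

Yes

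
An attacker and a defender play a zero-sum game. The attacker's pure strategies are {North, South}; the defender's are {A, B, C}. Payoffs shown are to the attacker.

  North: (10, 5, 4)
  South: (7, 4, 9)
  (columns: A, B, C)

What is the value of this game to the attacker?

29/6

Row minima: North → 4, South → 4; maximin = 4.
Column maxima: A → 10, B → 5, C → 9; minimax = 5.
4 ≠ 5, so there is no saddle point; optimal play is mixed.
A is strictly dominated by B (it gives the attacker strictly more in every row), so the defender never plays it.
On the remaining 2×2 (North, South vs B, C):
Let the attacker play North with probability p. Expected payoff against B: 5p + 4(1−p) = p + 4; against C: 4p + 9(1−p) = −5p + 9.
Setting these equal: p + 4 = −5p + 9 ⇒ 6p = 5 ⇒ p = 5/6, and the value is (1)·(5/6) + 4 = 29/6.
For the defender: with q = P(B), equating North's and South's payoffs gives q + 4 = −5q + 9 ⇒ q = 5/6.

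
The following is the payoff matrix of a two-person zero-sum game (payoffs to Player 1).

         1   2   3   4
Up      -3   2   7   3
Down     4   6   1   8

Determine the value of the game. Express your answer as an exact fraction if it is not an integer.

31/13

Row minima: Up → -3, Down → 1; maximin = 1.
Column maxima: 1 → 4, 2 → 6, 3 → 7, 4 → 8; minimax = 4.
1 ≠ 4, so there is no saddle point; optimal play is mixed.
2 is strictly dominated by 1 (it gives Player 1 strictly more in every row), so Player 2 never plays it.
4 is strictly dominated by 1 (it gives Player 1 strictly more in every row), so Player 2 never plays it.
On the remaining 2×2 (Up, Down vs 1, 3):
Let Player 1 play Up with probability p. Expected payoff against 1: (-3)p + 4(1−p) = −7p + 4; against 3: 7p + 1(1−p) = 6p + 1.
Setting these equal: −7p + 4 = 6p + 1 ⇒ −13p = -3 ⇒ p = 3/13, and the value is (-7)·(3/13) + 4 = 31/13.
For Player 2: with q = P(1), equating Up's and Down's payoffs gives −10q + 7 = 3q + 1 ⇒ q = 6/13.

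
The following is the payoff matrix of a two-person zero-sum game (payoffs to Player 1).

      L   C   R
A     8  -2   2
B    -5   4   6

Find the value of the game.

Row minima: A → -2, B → -5; maximin = -2.
Column maxima: L → 8, C → 4, R → 6; minimax = 4.
-2 ≠ 4, so there is no saddle point; optimal play is mixed.
R is strictly dominated by C (it gives Player 1 strictly more in every row), so Player 2 never plays it.
On the remaining 2×2 (A, B vs L, C):
Let Player 1 play A with probability p. Expected payoff against L: 8p + (-5)(1−p) = 13p − 5; against C: (-2)p + 4(1−p) = −6p + 4.
Setting these equal: 13p − 5 = −6p + 4 ⇒ 19p = 9 ⇒ p = 9/19, and the value is (13)·(9/19) − 5 = 22/19.
For Player 2: with q = P(L), equating A's and B's payoffs gives 10q − 2 = −9q + 4 ⇒ q = 6/19.

22/19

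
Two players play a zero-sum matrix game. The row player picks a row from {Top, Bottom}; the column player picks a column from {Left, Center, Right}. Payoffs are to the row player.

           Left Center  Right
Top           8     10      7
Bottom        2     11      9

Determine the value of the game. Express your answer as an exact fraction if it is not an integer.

29/4

Row minima: Top → 7, Bottom → 2; maximin = 7.
Column maxima: Left → 8, Center → 11, Right → 9; minimax = 8.
7 ≠ 8, so there is no saddle point; optimal play is mixed.
Center is strictly dominated by Left (it gives the row player strictly more in every row), so the column player never plays it.
On the remaining 2×2 (Top, Bottom vs Left, Right):
Let the row player play Top with probability p. Expected payoff against Left: 8p + 2(1−p) = 6p + 2; against Right: 7p + 9(1−p) = −2p + 9.
Setting these equal: 6p + 2 = −2p + 9 ⇒ 8p = 7 ⇒ p = 7/8, and the value is (6)·(7/8) + 2 = 29/4.
For the column player: with q = P(Left), equating Top's and Bottom's payoffs gives q + 7 = −7q + 9 ⇒ q = 1/4.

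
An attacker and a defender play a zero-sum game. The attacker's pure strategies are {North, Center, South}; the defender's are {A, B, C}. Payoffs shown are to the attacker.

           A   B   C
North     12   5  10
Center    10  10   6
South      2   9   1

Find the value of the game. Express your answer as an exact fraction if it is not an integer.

70/9

Row minima: North → 5, Center → 6, South → 1; maximin = 6.
Column maxima: A → 12, B → 10, C → 10; minimax = 10.
6 ≠ 10, so there is no saddle point; optimal play is mixed.
South is strictly dominated by Center, so the attacker never plays it.
A is strictly dominated by C (it gives the attacker strictly more in every row), so the defender never plays it.
On the remaining 2×2 (North, Center vs B, C):
Let the attacker play North with probability p. Expected payoff against B: 5p + 10(1−p) = −5p + 10; against C: 10p + 6(1−p) = 4p + 6.
Setting these equal: −5p + 10 = 4p + 6 ⇒ −9p = -4 ⇒ p = 4/9, and the value is (-5)·(4/9) + 10 = 70/9.
For the defender: with q = P(B), equating North's and Center's payoffs gives −5q + 10 = 4q + 6 ⇒ q = 4/9.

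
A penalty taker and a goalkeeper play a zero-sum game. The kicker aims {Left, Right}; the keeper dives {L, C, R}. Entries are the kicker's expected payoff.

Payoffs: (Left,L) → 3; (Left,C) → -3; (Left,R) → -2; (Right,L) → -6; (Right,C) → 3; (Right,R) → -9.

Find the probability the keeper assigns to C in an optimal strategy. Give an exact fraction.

7/13

Row minima: Left → -3, Right → -9; maximin = -3.
Column maxima: L → 3, C → 3, R → -2; minimax = -2.
-3 ≠ -2, so there is no saddle point; optimal play is mixed.
L is strictly dominated by R (it gives the kicker strictly more in every row), so the keeper never plays it.
On the remaining 2×2 (Left, Right vs C, R):
Let the kicker play Left with probability p. Expected payoff against C: (-3)p + 3(1−p) = −6p + 3; against R: (-2)p + (-9)(1−p) = 7p − 9.
Setting these equal: −6p + 3 = 7p − 9 ⇒ −13p = -12 ⇒ p = 12/13, and the value is (-6)·(12/13) + 3 = -33/13.
For the keeper: with q = P(C), equating Left's and Right's payoffs gives −q − 2 = 12q − 9 ⇒ q = 7/13.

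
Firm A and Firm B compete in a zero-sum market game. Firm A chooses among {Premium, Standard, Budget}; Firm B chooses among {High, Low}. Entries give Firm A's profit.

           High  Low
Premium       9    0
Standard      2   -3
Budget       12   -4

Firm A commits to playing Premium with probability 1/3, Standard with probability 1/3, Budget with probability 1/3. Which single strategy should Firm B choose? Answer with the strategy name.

Low

If Firm B plays High, Firm A's expected payoff is (1/3)·9 + (1/3)·2 + (1/3)·12 = 23/3.
If Firm B plays Low, Firm A's expected payoff is (1/3)·0 + (1/3)·(-3) + (1/3)·(-4) = -7/3.
Firm B minimizes Firm A's payoff; the smallest is -7/3, so the best response is Low.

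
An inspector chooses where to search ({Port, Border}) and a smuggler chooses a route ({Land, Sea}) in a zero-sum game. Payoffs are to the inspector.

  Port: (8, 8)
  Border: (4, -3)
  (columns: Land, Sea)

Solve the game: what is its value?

Row minima: Port → 8, Border → -3; maximin = 8.
Column maxima: Land → 8, Sea → 8; minimax = 8.
Since maximin = minimax = 8, there is a saddle point and the value is 8.

8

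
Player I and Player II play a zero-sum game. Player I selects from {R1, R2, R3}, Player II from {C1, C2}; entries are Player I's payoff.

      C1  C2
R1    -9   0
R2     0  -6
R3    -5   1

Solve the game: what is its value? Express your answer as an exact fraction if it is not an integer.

-5/2

Row minima: R1 → -9, R2 → -6, R3 → -5; maximin = -5.
Column maxima: C1 → 0, C2 → 1; minimax = 0.
-5 ≠ 0, so there is no saddle point; optimal play is mixed.
R1 is strictly dominated by R3, so Player I never plays it.
On the remaining 2×2 (R2, R3 vs C1, C2):
Let Player I play R2 with probability p. Expected payoff against C1: 0p + (-5)(1−p) = 5p − 5; against C2: (-6)p + 1(1−p) = −7p + 1.
Setting these equal: 5p − 5 = −7p + 1 ⇒ 12p = 6 ⇒ p = 1/2, and the value is (5)·(1/2) − 5 = -5/2.
For Player II: with q = P(C1), equating R2's and R3's payoffs gives 6q − 6 = −6q + 1 ⇒ q = 7/12.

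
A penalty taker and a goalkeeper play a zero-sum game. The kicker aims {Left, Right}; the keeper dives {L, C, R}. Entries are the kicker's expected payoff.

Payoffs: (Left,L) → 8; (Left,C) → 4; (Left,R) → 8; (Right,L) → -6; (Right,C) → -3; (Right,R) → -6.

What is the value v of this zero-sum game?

4

Row minima: Left → 4, Right → -6; maximin = 4.
Column maxima: L → 8, C → 4, R → 8; minimax = 4.
Since maximin = minimax = 4, there is a saddle point and the value is 4.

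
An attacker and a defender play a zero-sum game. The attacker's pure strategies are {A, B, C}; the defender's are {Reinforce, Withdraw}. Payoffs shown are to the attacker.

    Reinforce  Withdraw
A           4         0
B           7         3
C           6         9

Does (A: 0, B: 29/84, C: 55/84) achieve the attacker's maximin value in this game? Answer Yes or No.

Against Reinforce this mix gives (29/84)·7 + (55/84)·6 = 533/84.
Against Withdraw this mix gives (29/84)·3 + (55/84)·9 = 97/14.
The defender will play Reinforce, holding the attacker to 533/84. Shifting weight toward the row that does better against Reinforce would raise this floor (the equalizing mix achieves 45/7 against both Reinforce and Withdraw), so the proposed strategy is not optimal.

No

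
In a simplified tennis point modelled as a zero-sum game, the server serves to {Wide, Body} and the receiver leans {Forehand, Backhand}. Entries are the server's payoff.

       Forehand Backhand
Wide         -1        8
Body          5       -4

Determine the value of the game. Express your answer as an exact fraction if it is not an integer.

Row minima: Wide → -1, Body → -4; maximin = -1.
Column maxima: Forehand → 5, Backhand → 8; minimax = 5.
-1 ≠ 5, so there is no saddle point; optimal play is mixed.
Let the server play Wide with probability p. Expected payoff against Forehand: (-1)p + 5(1−p) = −6p + 5; against Backhand: 8p + (-4)(1−p) = 12p − 4.
Setting these equal: −6p + 5 = 12p − 4 ⇒ −18p = -9 ⇒ p = 1/2, and the value is (-6)·(1/2) + 5 = 2.
For the receiver: with q = P(Forehand), equating Wide's and Body's payoffs gives −9q + 8 = 9q − 4 ⇒ q = 2/3.

2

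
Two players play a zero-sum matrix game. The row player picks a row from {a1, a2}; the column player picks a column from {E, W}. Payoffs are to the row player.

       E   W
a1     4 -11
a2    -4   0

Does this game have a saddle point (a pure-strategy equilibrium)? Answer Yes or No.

No

Row minima: a1 → -11, a2 → -4; maximin = -4.
Column maxima: E → 4, W → 0; minimax = 0.
-4 ≠ 0, so no pure-strategy equilibrium exists.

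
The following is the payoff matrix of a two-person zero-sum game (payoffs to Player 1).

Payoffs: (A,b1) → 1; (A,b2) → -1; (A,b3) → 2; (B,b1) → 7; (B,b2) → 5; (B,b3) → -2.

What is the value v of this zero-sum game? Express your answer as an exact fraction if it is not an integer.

Row minima: A → -1, B → -2; maximin = -1.
Column maxima: b1 → 7, b2 → 5, b3 → 2; minimax = 2.
-1 ≠ 2, so there is no saddle point; optimal play is mixed.
b1 is strictly dominated by b2 (it gives Player 1 strictly more in every row), so Player 2 never plays it.
On the remaining 2×2 (A, B vs b2, b3):
Let Player 1 play A with probability p. Expected payoff against b2: (-1)p + 5(1−p) = −6p + 5; against b3: 2p + (-2)(1−p) = 4p − 2.
Setting these equal: −6p + 5 = 4p − 2 ⇒ −10p = -7 ⇒ p = 7/10, and the value is (-6)·(7/10) + 5 = 4/5.
For Player 2: with q = P(b2), equating A's and B's payoffs gives −3q + 2 = 7q − 2 ⇒ q = 2/5.

4/5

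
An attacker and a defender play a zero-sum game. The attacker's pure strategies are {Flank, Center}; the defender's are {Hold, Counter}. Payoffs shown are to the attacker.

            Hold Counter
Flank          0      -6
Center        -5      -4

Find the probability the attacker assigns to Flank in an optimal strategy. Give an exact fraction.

1/7

Row minima: Flank → -6, Center → -5; maximin = -5.
Column maxima: Hold → 0, Counter → -4; minimax = -4.
-5 ≠ -4, so there is no saddle point; optimal play is mixed.
Let the attacker play Flank with probability p. Expected payoff against Hold: 0p + (-5)(1−p) = 5p − 5; against Counter: (-6)p + (-4)(1−p) = −2p − 4.
Setting these equal: 5p − 5 = −2p − 4 ⇒ 7p = 1 ⇒ p = 1/7, and the value is (5)·(1/7) − 5 = -30/7.
For the defender: with q = P(Hold), equating Flank's and Center's payoffs gives 6q − 6 = −q − 4 ⇒ q = 2/7.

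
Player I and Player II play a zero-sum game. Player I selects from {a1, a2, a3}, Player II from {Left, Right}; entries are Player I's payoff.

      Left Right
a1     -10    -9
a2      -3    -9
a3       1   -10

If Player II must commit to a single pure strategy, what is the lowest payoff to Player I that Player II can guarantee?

-9

Column maxima: Left → 1, Right → -9.
The smallest of these is -9.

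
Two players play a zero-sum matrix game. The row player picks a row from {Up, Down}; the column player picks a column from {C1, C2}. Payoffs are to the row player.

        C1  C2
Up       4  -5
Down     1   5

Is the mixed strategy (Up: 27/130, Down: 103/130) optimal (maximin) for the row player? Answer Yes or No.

Against C1 this mix gives (27/130)·4 + (103/130)·1 = 211/130.
Against C2 this mix gives (27/130)·(-5) + (103/130)·5 = 38/13.
The column player will play C1, holding the row player to 211/130. Shifting weight toward the row that does better against C1 would raise this floor (the equalizing mix achieves 25/13 against both C1 and C2), so the proposed strategy is not optimal.

No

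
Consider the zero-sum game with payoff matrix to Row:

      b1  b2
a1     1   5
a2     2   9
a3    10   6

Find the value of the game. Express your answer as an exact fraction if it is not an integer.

78/11

Row minima: a1 → 1, a2 → 2, a3 → 6; maximin = 6.
Column maxima: b1 → 10, b2 → 9; minimax = 9.
6 ≠ 9, so there is no saddle point; optimal play is mixed.
a1 is strictly dominated by a2, so Row never plays it.
On the remaining 2×2 (a2, a3 vs b1, b2):
Let Row play a2 with probability p. Expected payoff against b1: 2p + 10(1−p) = −8p + 10; against b2: 9p + 6(1−p) = 3p + 6.
Setting these equal: −8p + 10 = 3p + 6 ⇒ −11p = -4 ⇒ p = 4/11, and the value is (-8)·(4/11) + 10 = 78/11.
For Column: with q = P(b1), equating a2's and a3's payoffs gives −7q + 9 = 4q + 6 ⇒ q = 3/11.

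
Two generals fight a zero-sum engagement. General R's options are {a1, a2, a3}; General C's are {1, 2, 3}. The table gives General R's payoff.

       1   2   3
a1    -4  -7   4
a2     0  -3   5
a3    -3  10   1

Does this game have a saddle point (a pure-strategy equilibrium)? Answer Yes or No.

Row minima: a1 → -7, a2 → -3, a3 → -3; maximin = -3.
Column maxima: 1 → 0, 2 → 10, 3 → 5; minimax = 0.
-3 ≠ 0, so no pure-strategy equilibrium exists.

No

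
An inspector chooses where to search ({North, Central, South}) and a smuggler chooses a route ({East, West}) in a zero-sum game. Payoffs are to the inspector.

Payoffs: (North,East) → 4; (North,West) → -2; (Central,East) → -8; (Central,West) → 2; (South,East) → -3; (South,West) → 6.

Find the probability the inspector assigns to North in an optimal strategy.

Row minima: North → -2, Central → -8, South → -3; maximin = -2.
Column maxima: East → 4, West → 6; minimax = 4.
-2 ≠ 4, so there is no saddle point; optimal play is mixed.
Central is strictly dominated by South, so the inspector never plays it.
On the remaining 2×2 (North, South vs East, West):
Let the inspector play North with probability p. Expected payoff against East: 4p + (-3)(1−p) = 7p − 3; against West: (-2)p + 6(1−p) = −8p + 6.
Setting these equal: 7p − 3 = −8p + 6 ⇒ 15p = 9 ⇒ p = 3/5, and the value is (7)·(3/5) − 3 = 6/5.
For the smuggler: with q = P(East), equating North's and South's payoffs gives 6q − 2 = −9q + 6 ⇒ q = 8/15.

3/5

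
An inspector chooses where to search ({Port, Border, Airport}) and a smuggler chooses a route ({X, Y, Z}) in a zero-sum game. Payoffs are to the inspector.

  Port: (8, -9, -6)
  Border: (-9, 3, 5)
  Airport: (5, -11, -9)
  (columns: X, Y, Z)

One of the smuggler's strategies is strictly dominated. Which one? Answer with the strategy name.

Z

Y holds the inspector's payoff strictly below Z in every row: -9 < -6, 3 < 5, -11 < -9.
So Z is strictly dominated for the smuggler.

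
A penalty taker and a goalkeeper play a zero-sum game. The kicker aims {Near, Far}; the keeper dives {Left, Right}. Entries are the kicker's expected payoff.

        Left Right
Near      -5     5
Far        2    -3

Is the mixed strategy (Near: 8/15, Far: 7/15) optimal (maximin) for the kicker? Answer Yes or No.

No

Against Left this mix gives (8/15)·(-5) + (7/15)·2 = -26/15.
Against Right this mix gives (8/15)·5 + (7/15)·(-3) = 19/15.
The keeper will play Left, holding the kicker to -26/15. Shifting weight toward the row that does better against Left would raise this floor (the equalizing mix achieves -1/3 against both Left and Right), so the proposed strategy is not optimal.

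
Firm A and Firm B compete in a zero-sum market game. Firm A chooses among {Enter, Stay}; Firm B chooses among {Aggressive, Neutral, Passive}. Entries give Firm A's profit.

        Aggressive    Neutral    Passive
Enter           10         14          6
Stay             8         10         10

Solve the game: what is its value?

26/3

Row minima: Enter → 6, Stay → 8; maximin = 8.
Column maxima: Aggressive → 10, Neutral → 14, Passive → 10; minimax = 10.
8 ≠ 10, so there is no saddle point; optimal play is mixed.
Neutral is strictly dominated by Aggressive (it gives Firm A strictly more in every row), so Firm B never plays it.
On the remaining 2×2 (Enter, Stay vs Aggressive, Passive):
Let Firm A play Enter with probability p. Expected payoff against Aggressive: 10p + 8(1−p) = 2p + 8; against Passive: 6p + 10(1−p) = −4p + 10.
Setting these equal: 2p + 8 = −4p + 10 ⇒ 6p = 2 ⇒ p = 1/3, and the value is (2)·(1/3) + 8 = 26/3.
For Firm B: with q = P(Aggressive), equating Enter's and Stay's payoffs gives 4q + 6 = −2q + 10 ⇒ q = 2/3.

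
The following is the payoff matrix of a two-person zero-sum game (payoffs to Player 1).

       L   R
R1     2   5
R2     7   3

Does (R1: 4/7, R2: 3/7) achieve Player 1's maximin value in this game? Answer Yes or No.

Against L this mix gives (4/7)·2 + (3/7)·7 = 29/7.
Against R this mix gives (4/7)·5 + (3/7)·3 = 29/7.
All of Player 2's active replies (L, R) yield 29/7, and no column does worse for Player 1. The mix makes Player 2 indifferent and guarantees 29/7, so it is optimal.

Yes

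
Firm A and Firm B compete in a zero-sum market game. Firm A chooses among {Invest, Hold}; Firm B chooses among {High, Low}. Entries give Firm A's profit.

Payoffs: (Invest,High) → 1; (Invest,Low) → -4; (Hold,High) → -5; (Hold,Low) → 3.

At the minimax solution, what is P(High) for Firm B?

7/13

Row minima: Invest → -4, Hold → -5; maximin = -4.
Column maxima: High → 1, Low → 3; minimax = 1.
-4 ≠ 1, so there is no saddle point; optimal play is mixed.
Let Firm A play Invest with probability p. Expected payoff against High: 1p + (-5)(1−p) = 6p − 5; against Low: (-4)p + 3(1−p) = −7p + 3.
Setting these equal: 6p − 5 = −7p + 3 ⇒ 13p = 8 ⇒ p = 8/13, and the value is (6)·(8/13) − 5 = -17/13.
For Firm B: with q = P(High), equating Invest's and Hold's payoffs gives 5q − 4 = −8q + 3 ⇒ q = 7/13.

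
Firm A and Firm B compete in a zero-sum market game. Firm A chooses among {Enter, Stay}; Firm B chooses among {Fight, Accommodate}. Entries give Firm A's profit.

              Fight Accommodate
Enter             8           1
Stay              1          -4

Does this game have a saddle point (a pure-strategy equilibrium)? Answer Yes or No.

Row minima: Enter → 1, Stay → -4; maximin = 1.
Column maxima: Fight → 8, Accommodate → 1; minimax = 1.
maximin = minimax = 1, so a saddle point exists.

Yes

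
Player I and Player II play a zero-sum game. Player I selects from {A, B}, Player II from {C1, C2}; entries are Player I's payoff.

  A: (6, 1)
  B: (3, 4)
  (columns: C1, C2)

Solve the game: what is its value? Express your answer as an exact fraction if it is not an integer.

7/2

Row minima: A → 1, B → 3; maximin = 3.
Column maxima: C1 → 6, C2 → 4; minimax = 4.
3 ≠ 4, so there is no saddle point; optimal play is mixed.
Let Player I play A with probability p. Expected payoff against C1: 6p + 3(1−p) = 3p + 3; against C2: 1p + 4(1−p) = −3p + 4.
Setting these equal: 3p + 3 = −3p + 4 ⇒ 6p = 1 ⇒ p = 1/6, and the value is (3)·(1/6) + 3 = 7/2.
For Player II: with q = P(C1), equating A's and B's payoffs gives 5q + 1 = −q + 4 ⇒ q = 1/2.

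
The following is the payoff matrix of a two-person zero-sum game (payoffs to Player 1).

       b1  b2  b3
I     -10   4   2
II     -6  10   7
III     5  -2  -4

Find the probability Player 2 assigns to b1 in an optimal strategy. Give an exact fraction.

1/2

Row minima: I → -10, II → -6, III → -4; maximin = -4.
Column maxima: b1 → 5, b2 → 10, b3 → 7; minimax = 5.
-4 ≠ 5, so there is no saddle point; optimal play is mixed.
I is strictly dominated by II, so Player 1 never plays it.
b2 is strictly dominated by b3 (it gives Player 1 strictly more in every row), so Player 2 never plays it.
On the remaining 2×2 (II, III vs b1, b3):
Let Player 1 play II with probability p. Expected payoff against b1: (-6)p + 5(1−p) = −11p + 5; against b3: 7p + (-4)(1−p) = 11p − 4.
Setting these equal: −11p + 5 = 11p − 4 ⇒ −22p = -9 ⇒ p = 9/22, and the value is (-11)·(9/22) + 5 = 1/2.
For Player 2: with q = P(b1), equating II's and III's payoffs gives −13q + 7 = 9q − 4 ⇒ q = 1/2.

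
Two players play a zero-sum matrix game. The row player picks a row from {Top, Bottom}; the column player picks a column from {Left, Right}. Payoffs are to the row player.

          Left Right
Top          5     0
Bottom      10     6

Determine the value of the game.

6

Row minima: Top → 0, Bottom → 6; maximin = 6.
Column maxima: Left → 10, Right → 6; minimax = 6.
Since maximin = minimax = 6, there is a saddle point and the value is 6.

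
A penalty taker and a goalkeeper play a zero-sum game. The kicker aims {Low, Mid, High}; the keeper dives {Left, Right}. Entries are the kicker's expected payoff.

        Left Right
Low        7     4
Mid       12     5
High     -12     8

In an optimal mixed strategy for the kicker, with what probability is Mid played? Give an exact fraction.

Row minima: Low → 4, Mid → 5, High → -12; maximin = 5.
Column maxima: Left → 12, Right → 8; minimax = 8.
5 ≠ 8, so there is no saddle point; optimal play is mixed.
Low is strictly dominated by Mid, so the kicker never plays it.
On the remaining 2×2 (Mid, High vs Left, Right):
Let the kicker play Mid with probability p. Expected payoff against Left: 12p + (-12)(1−p) = 24p − 12; against Right: 5p + 8(1−p) = −3p + 8.
Setting these equal: 24p − 12 = −3p + 8 ⇒ 27p = 20 ⇒ p = 20/27, and the value is (24)·(20/27) − 12 = 52/9.
For the keeper: with q = P(Left), equating Mid's and High's payoffs gives 7q + 5 = −20q + 8 ⇒ q = 1/9.

20/27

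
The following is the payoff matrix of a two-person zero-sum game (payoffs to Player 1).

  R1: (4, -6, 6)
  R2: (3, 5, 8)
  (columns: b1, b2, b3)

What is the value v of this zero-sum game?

Row minima: R1 → -6, R2 → 3; maximin = 3.
Column maxima: b1 → 4, b2 → 5, b3 → 8; minimax = 4.
3 ≠ 4, so there is no saddle point; optimal play is mixed.
b3 is strictly dominated by b1 (it gives Player 1 strictly more in every row), so Player 2 never plays it.
On the remaining 2×2 (R1, R2 vs b1, b2):
Let Player 1 play R1 with probability p. Expected payoff against b1: 4p + 3(1−p) = p + 3; against b2: (-6)p + 5(1−p) = −11p + 5.
Setting these equal: p + 3 = −11p + 5 ⇒ 12p = 2 ⇒ p = 1/6, and the value is (1)·(1/6) + 3 = 19/6.
For Player 2: with q = P(b1), equating R1's and R2's payoffs gives 10q − 6 = −2q + 5 ⇒ q = 11/12.

19/6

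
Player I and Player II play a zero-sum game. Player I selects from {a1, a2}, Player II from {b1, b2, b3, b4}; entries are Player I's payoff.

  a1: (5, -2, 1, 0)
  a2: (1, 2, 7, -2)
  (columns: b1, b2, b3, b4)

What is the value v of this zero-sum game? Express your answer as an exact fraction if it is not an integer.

-2/3

Row minima: a1 → -2, a2 → -2; maximin = -2.
Column maxima: b1 → 5, b2 → 2, b3 → 7, b4 → 0; minimax = 0.
-2 ≠ 0, so there is no saddle point; optimal play is mixed.
b1 is strictly dominated by b4 (it gives Player I strictly more in every row), so Player II never plays it.
b3 is strictly dominated by b2 (it gives Player I strictly more in every row), so Player II never plays it.
On the remaining 2×2 (a1, a2 vs b2, b4):
Let Player I play a1 with probability p. Expected payoff against b2: (-2)p + 2(1−p) = −4p + 2; against b4: 0p + (-2)(1−p) = 2p − 2.
Setting these equal: −4p + 2 = 2p − 2 ⇒ −6p = -4 ⇒ p = 2/3, and the value is (-4)·(2/3) + 2 = -2/3.
For Player II: with q = P(b2), equating a1's and a2's payoffs gives −2q = 4q − 2 ⇒ q = 1/3.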